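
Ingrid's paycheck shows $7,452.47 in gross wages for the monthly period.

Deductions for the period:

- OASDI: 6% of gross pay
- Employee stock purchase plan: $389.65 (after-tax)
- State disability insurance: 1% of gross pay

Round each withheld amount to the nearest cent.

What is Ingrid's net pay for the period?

$6,541.15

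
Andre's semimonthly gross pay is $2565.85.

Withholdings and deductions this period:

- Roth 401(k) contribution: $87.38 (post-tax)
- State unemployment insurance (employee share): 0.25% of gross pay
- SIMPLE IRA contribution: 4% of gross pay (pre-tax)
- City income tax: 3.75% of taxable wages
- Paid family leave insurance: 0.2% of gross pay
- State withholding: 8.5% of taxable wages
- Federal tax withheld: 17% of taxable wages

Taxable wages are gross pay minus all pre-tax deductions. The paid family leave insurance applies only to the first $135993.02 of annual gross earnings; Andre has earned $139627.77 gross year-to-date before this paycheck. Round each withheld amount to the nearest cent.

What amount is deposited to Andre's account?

SIMPLE IRA contribution: $2565.85 × 0.04 = $102.63
Taxable wages = $2565.85 − $102.63 = $2463.22
Federal tax withheld: $2463.22 × 0.17 = $418.75
City income tax: $2463.22 × 0.0375 = $92.37
State withholding: $2463.22 × 0.085 = $209.37
Paid family leave insurance: annual cap $135993.02 already reached (YTD $139627.77), so $0.00
State unemployment insurance (employee share): $2565.85 × 0.0025 = $6.41
Roth 401(k) contribution: $87.38
Total deductions = $102.63 + $418.75 + $92.37 + $209.37 + $0.00 + $6.41 + $87.38 = $916.91
Net pay = $2565.85 − $916.91 = $1648.94

$1648.94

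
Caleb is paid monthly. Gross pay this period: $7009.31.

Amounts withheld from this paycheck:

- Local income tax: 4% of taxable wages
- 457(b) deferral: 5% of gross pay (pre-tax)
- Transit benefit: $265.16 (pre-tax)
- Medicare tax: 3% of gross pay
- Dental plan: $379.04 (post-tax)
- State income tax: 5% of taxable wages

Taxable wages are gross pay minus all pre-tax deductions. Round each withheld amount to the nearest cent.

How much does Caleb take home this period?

Transit benefit: $265.16
457(b) deferral: $7009.31 × 0.05 = $350.47
Pre-tax total = $265.16 + $350.47 = $615.63
Taxable wages = $7009.31 − $615.63 = $6393.68
Local income tax: $6393.68 × 0.04 = $255.75
State income tax: $6393.68 × 0.05 = $319.68
Medicare tax: $7009.31 × 0.03 = $210.28
Dental plan: $379.04
Total deductions = $265.16 + $350.47 + $255.75 + $319.68 + $210.28 + $379.04 = $1780.38
Net pay = $7009.31 − $1780.38 = $5228.93

$5228.93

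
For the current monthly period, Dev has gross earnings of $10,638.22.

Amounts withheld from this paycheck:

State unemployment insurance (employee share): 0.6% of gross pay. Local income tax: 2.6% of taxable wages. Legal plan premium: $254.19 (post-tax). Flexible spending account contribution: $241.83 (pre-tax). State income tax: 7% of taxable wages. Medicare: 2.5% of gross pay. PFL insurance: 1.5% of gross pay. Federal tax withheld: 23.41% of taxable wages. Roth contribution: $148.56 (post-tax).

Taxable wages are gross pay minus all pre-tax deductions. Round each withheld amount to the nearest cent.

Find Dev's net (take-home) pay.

$6,072.43

Flexible spending account contribution: $241.83
Taxable wages = $10,638.22 − $241.83 = $10,396.39
Local income tax: $10,396.39 × 0.026 = $270.31
Federal tax withheld: $10,396.39 × 0.2341 = $2,433.79
State income tax: $10,396.39 × 0.07 = $727.75
Medicare: $10,638.22 × 0.025 = $265.96
PFL insurance: $10,638.22 × 0.015 = $159.57
State unemployment insurance (employee share): $10,638.22 × 0.006 = $63.83
Roth contribution: $148.56
Legal plan premium: $254.19
Total deductions = $241.83 + $270.31 + $2,433.79 + $727.75 + $265.96 + $159.57 + $63.83 + $148.56 + $254.19 = $4,565.79
Net pay = $10,638.22 − $4,565.79 = $6,072.43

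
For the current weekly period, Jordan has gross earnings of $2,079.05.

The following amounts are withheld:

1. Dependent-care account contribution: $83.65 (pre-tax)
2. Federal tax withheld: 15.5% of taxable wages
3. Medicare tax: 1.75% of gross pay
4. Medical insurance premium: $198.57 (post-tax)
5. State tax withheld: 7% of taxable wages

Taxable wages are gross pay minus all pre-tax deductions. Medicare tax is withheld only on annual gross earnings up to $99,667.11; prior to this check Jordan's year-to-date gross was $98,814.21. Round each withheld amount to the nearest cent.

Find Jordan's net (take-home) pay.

$1,332.93

Dependent-care account contribution: $83.65
Taxable wages = $2,079.05 − $83.65 = $1,995.40
Federal tax withheld: $1,995.40 × 0.155 = $309.29
State tax withheld: $1,995.40 × 0.07 = $139.68
Medicare tax: only $99,667.11 − $98,814.21 = $852.90 of this check is subject → $852.90 × 0.0175 = $14.93
Medical insurance premium: $198.57
Total deductions = $83.65 + $309.29 + $139.68 + $14.93 + $198.57 = $746.12
Net pay = $2,079.05 − $746.12 = $1,332.93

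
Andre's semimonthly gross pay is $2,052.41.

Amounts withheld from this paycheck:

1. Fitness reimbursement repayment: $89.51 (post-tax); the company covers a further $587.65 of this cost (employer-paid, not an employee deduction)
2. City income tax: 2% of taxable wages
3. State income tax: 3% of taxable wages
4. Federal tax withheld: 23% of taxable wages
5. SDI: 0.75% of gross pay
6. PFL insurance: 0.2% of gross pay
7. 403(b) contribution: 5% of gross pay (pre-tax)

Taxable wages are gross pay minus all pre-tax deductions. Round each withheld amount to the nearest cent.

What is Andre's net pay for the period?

$1,294.85

403(b) contribution: $2,052.41 × 0.05 = $102.62
Taxable wages = $2,052.41 − $102.62 = $1,949.79
State income tax: $1,949.79 × 0.03 = $58.49
City income tax: $1,949.79 × 0.02 = $39.00
Federal tax withheld: $1,949.79 × 0.23 = $448.45
PFL insurance: $2,052.41 × 0.002 = $4.10
SDI: $2,052.41 × 0.0075 = $15.39
Fitness reimbursement repayment: $89.51
(Employer's $587.65 toward fitness reimbursement repayment is not withheld from the employee.)
Total deductions = $102.62 + $58.49 + $39.00 + $448.45 + $4.10 + $15.39 + $89.51 = $757.56
Net pay = $2,052.41 − $757.56 = $1,294.85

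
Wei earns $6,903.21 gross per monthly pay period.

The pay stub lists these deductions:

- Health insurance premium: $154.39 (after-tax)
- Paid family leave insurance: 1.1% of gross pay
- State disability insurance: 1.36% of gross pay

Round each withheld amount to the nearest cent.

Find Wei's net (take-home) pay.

Paid family leave insurance: $6,903.21 × 0.011 = $75.94
State disability insurance: $6,903.21 × 0.0136 = $93.88
Health insurance premium: $154.39
Total deductions = $75.94 + $93.88 + $154.39 = $324.21
Net pay = $6,903.21 − $324.21 = $6,579.00

$6,579.00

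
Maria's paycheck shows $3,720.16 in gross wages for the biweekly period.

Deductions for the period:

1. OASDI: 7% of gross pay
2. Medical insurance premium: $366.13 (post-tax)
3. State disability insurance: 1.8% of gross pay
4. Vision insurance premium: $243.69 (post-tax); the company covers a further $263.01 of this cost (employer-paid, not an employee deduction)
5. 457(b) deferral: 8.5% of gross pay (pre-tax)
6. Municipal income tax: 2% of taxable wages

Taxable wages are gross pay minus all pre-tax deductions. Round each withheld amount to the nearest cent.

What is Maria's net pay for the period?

457(b) deferral: $3,720.16 × 0.085 = $316.21
Taxable wages = $3,720.16 − $316.21 = $3,403.95
Municipal income tax: $3,403.95 × 0.02 = $68.08
State disability insurance: $3,720.16 × 0.018 = $66.96
OASDI: $3,720.16 × 0.07 = $260.41
Medical insurance premium: $366.13
Vision insurance premium: $243.69
(Employer's $263.01 toward vision insurance premium is not withheld from the employee.)
Total deductions = $316.21 + $68.08 + $66.96 + $260.41 + $366.13 + $243.69 = $1,321.48
Net pay = $3,720.16 − $1,321.48 = $2,398.68

$2,398.68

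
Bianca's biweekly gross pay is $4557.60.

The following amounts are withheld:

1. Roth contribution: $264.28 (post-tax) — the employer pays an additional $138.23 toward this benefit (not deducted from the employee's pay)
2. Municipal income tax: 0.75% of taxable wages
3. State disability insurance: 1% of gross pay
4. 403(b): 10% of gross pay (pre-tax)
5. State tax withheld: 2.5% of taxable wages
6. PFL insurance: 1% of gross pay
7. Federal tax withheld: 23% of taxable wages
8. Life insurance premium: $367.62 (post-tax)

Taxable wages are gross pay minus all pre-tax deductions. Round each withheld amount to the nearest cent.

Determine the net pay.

$2302.05

403(b): $4557.60 × 0.1 = $455.76
Taxable wages = $4557.60 − $455.76 = $4101.84
State tax withheld: $4101.84 × 0.025 = $102.55
Municipal income tax: $4101.84 × 0.0075 = $30.76
Federal tax withheld: $4101.84 × 0.23 = $943.42
PFL insurance: $4557.60 × 0.01 = $45.58
State disability insurance: $4557.60 × 0.01 = $45.58
Roth contribution: $264.28
Life insurance premium: $367.62
(Employer's $138.23 toward Roth contribution is not withheld from the employee.)
Total deductions = $455.76 + $102.55 + $30.76 + $943.42 + $45.58 + $45.58 + $264.28 + $367.62 = $2255.55
Net pay = $4557.60 − $2255.55 = $2302.05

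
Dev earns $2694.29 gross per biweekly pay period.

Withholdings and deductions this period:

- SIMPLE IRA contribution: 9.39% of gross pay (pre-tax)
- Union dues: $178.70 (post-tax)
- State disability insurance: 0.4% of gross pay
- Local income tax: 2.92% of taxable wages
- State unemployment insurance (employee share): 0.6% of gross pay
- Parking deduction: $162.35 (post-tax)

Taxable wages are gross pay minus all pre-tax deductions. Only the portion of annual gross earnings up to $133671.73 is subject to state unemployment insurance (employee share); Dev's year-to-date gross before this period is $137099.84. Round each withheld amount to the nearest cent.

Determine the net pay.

$2018.18

SIMPLE IRA contribution: $2694.29 × 0.0939 = $252.99
Taxable wages = $2694.29 − $252.99 = $2441.30
Local income tax: $2441.30 × 0.0292 = $71.29
State unemployment insurance (employee share): annual cap $133671.73 already reached (YTD $137099.84), so $0.00
State disability insurance: $2694.29 × 0.004 = $10.78
Parking deduction: $162.35
Union dues: $178.70
Total deductions = $252.99 + $71.29 + $0.00 + $10.78 + $162.35 + $178.70 = $676.11
Net pay = $2694.29 − $676.11 = $2018.18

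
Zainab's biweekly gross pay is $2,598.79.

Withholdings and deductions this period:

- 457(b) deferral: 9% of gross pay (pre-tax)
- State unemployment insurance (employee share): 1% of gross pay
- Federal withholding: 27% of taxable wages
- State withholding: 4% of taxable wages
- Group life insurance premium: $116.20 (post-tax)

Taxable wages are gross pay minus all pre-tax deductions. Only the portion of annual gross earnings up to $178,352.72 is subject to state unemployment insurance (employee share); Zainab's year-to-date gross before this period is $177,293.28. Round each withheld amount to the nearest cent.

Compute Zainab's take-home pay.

457(b) deferral: $2,598.79 × 0.09 = $233.89
Taxable wages = $2,598.79 − $233.89 = $2,364.90
Federal withholding: $2,364.90 × 0.27 = $638.52
State withholding: $2,364.90 × 0.04 = $94.60
State unemployment insurance (employee share): only $178,352.72 − $177,293.28 = $1,059.44 of this check is subject → $1,059.44 × 0.01 = $10.59
Group life insurance premium: $116.20
Total deductions = $233.89 + $638.52 + $94.60 + $10.59 + $116.20 = $1,093.80
Net pay = $2,598.79 − $1,093.80 = $1,504.99

$1,504.99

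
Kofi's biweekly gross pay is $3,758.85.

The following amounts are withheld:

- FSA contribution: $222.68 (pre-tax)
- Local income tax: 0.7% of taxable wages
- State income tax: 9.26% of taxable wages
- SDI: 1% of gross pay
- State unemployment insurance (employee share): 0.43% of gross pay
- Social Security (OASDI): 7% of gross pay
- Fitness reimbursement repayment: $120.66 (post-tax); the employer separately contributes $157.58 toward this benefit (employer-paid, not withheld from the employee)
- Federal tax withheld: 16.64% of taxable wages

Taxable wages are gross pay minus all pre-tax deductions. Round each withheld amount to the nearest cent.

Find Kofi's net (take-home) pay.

$2,158.02

FSA contribution: $222.68
Taxable wages = $3,758.85 − $222.68 = $3,536.17
Federal tax withheld: $3,536.17 × 0.1664 = $588.42
State income tax: $3,536.17 × 0.0926 = $327.45
Local income tax: $3,536.17 × 0.007 = $24.75
State unemployment insurance (employee share): $3,758.85 × 0.0043 = $16.16
Social Security (OASDI): $3,758.85 × 0.07 = $263.12
SDI: $3,758.85 × 0.01 = $37.59
Fitness reimbursement repayment: $120.66
(Employer's $157.58 toward fitness reimbursement repayment is not withheld from the employee.)
Total deductions = $222.68 + $588.42 + $327.45 + $24.75 + $16.16 + $263.12 + $37.59 + $120.66 = $1,600.83
Net pay = $3,758.85 − $1,600.83 = $2,158.02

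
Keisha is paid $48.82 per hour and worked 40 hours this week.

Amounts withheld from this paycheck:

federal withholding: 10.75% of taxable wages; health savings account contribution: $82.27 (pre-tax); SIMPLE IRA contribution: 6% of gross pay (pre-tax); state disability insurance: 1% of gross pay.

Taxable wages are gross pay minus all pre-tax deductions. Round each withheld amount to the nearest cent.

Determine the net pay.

$1,545.34

Gross pay: 40 × $48.82 = $1,952.80
Health savings account contribution: $82.27
SIMPLE IRA contribution: $1,952.80 × 0.06 = $117.17
Pre-tax total = $82.27 + $117.17 = $199.44
Taxable wages = $1,952.80 − $199.44 = $1,753.36
Federal withholding: $1,753.36 × 0.1075 = $188.49
State disability insurance: $1,952.80 × 0.01 = $19.53
Total deductions = $82.27 + $117.17 + $188.49 + $19.53 = $407.46
Net pay = $1,952.80 − $407.46 = $1,545.34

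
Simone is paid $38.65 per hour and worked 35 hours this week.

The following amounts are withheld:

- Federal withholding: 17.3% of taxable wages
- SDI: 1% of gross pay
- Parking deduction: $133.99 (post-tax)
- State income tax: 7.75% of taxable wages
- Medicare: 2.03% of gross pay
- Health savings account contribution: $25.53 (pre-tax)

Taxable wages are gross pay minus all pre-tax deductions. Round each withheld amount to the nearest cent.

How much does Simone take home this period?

$819.77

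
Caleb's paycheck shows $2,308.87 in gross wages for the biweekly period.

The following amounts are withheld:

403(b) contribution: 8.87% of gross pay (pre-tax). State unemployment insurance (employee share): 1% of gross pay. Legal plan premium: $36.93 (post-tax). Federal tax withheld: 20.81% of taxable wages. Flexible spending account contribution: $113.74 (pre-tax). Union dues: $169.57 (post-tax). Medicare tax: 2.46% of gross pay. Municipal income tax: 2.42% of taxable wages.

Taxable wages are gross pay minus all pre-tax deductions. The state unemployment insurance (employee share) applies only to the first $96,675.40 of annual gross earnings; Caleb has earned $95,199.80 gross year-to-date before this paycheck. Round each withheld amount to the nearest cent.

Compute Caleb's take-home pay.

403(b) contribution: $2,308.87 × 0.0887 = $204.80
Flexible spending account contribution: $113.74
Pre-tax total = $204.80 + $113.74 = $318.54
Taxable wages = $2,308.87 − $318.54 = $1,990.33
Municipal income tax: $1,990.33 × 0.0242 = $48.17
Federal tax withheld: $1,990.33 × 0.2081 = $414.19
State unemployment insurance (employee share): only $96,675.40 − $95,199.80 = $1,475.60 of this check is subject → $1,475.60 × 0.01 = $14.76
Medicare tax: $2,308.87 × 0.0246 = $56.80
Union dues: $169.57
Legal plan premium: $36.93
Total deductions = $204.80 + $113.74 + $48.17 + $414.19 + $14.76 + $56.80 + $169.57 + $36.93 = $1,058.96
Net pay = $2,308.87 − $1,058.96 = $1,249.91

$1,249.91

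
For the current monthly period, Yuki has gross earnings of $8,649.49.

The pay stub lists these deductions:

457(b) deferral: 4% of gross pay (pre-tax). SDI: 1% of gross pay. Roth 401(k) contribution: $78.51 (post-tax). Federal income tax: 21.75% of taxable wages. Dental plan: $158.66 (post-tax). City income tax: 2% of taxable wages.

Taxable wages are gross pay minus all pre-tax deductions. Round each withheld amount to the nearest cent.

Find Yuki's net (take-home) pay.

457(b) deferral: $8,649.49 × 0.04 = $345.98
Taxable wages = $8,649.49 − $345.98 = $8,303.51
City income tax: $8,303.51 × 0.02 = $166.07
Federal income tax: $8,303.51 × 0.2175 = $1,806.01
SDI: $8,649.49 × 0.01 = $86.49
Dental plan: $158.66
Roth 401(k) contribution: $78.51
Total deductions = $345.98 + $166.07 + $1,806.01 + $86.49 + $158.66 + $78.51 = $2,641.72
Net pay = $8,649.49 − $2,641.72 = $6,007.77

$6,007.77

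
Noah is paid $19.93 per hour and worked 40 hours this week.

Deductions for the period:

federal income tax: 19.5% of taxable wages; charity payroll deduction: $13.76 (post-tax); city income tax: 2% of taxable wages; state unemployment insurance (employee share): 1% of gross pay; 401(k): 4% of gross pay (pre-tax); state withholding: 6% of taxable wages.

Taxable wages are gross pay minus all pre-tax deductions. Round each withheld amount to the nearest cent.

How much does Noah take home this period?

$533.11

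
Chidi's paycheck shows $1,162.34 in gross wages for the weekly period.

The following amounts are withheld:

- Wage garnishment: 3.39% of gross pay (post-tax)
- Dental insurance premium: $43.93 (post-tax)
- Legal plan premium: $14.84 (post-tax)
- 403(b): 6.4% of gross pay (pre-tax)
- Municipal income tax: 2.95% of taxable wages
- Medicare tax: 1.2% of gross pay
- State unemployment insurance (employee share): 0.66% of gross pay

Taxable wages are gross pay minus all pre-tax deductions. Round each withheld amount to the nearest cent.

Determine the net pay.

403(b): $1,162.34 × 0.064 = $74.39
Taxable wages = $1,162.34 − $74.39 = $1,087.95
Municipal income tax: $1,087.95 × 0.0295 = $32.09
State unemployment insurance (employee share): $1,162.34 × 0.0066 = $7.67
Medicare tax: $1,162.34 × 0.012 = $13.95
Dental insurance premium: $43.93
Wage garnishment: $1,162.34 × 0.0339 = $39.40
Legal plan premium: $14.84
Total deductions = $74.39 + $32.09 + $7.67 + $13.95 + $43.93 + $39.40 + $14.84 = $226.27
Net pay = $1,162.34 − $226.27 = $936.07

$936.07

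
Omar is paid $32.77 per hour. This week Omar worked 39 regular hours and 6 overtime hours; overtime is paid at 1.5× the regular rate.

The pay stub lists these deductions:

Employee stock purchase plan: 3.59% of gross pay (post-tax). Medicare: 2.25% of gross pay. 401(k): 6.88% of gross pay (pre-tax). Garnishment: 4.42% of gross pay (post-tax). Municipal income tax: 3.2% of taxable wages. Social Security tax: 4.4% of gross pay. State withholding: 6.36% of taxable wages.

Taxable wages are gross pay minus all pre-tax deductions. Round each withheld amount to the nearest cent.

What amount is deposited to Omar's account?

$1,094.12

Regular pay: 39 × $32.77 = $1,278.03
Overtime pay: 6 × $32.77 × 1.5 = $294.93
Gross pay = $1,278.03 + $294.93 = $1,572.96
401(k): $1,572.96 × 0.0688 = $108.22
Taxable wages = $1,572.96 − $108.22 = $1,464.74
State withholding: $1,464.74 × 0.0636 = $93.16
Municipal income tax: $1,464.74 × 0.032 = $46.87
Medicare: $1,572.96 × 0.0225 = $35.39
Social Security tax: $1,572.96 × 0.044 = $69.21
Employee stock purchase plan: $1,572.96 × 0.0359 = $56.47
Garnishment: $1,572.96 × 0.0442 = $69.52
Total deductions = $108.22 + $93.16 + $46.87 + $35.39 + $69.21 + $56.47 + $69.52 = $478.84
Net pay = $1,572.96 − $478.84 = $1,094.12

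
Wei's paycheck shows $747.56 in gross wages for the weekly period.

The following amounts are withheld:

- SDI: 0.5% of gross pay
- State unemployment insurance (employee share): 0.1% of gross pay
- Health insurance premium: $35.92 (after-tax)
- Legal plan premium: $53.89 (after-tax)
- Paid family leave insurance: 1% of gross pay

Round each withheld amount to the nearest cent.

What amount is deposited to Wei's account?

$645.78

Paid family leave insurance: $747.56 × 0.01 = $7.48
State unemployment insurance (employee share): $747.56 × 0.001 = $0.75
SDI: $747.56 × 0.005 = $3.74
Health insurance premium: $35.92
Legal plan premium: $53.89
Total deductions = $7.48 + $0.75 + $3.74 + $35.92 + $53.89 = $101.78
Net pay = $747.56 − $101.78 = $645.78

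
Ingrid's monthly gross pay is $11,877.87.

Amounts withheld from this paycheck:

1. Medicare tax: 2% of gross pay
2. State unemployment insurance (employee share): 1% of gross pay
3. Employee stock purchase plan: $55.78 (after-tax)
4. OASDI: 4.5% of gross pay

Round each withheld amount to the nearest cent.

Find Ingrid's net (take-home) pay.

$10,931.25

Medicare tax: $11,877.87 × 0.02 = $237.56
State unemployment insurance (employee share): $11,877.87 × 0.01 = $118.78
OASDI: $11,877.87 × 0.045 = $534.50
Employee stock purchase plan: $55.78
Total deductions = $237.56 + $118.78 + $534.50 + $55.78 = $946.62
Net pay = $11,877.87 − $946.62 = $10,931.25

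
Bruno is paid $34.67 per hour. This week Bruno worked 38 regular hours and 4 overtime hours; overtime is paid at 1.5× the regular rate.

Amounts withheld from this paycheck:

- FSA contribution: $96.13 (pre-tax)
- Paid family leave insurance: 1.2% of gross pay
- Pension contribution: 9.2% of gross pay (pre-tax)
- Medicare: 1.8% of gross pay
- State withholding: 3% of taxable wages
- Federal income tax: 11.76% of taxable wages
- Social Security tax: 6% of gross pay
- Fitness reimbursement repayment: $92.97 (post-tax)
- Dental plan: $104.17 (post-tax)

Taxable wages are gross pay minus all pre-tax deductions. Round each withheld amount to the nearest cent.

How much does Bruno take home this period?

$764.31

Regular pay: 38 × $34.67 = $1317.46
Overtime pay: 4 × $34.67 × 1.5 = $208.02
Gross pay = $1317.46 + $208.02 = $1525.48
Pension contribution: $1525.48 × 0.092 = $140.34
FSA contribution: $96.13
Pre-tax total = $140.34 + $96.13 = $236.47
Taxable wages = $1525.48 − $236.47 = $1289.01
State withholding: $1289.01 × 0.03 = $38.67
Federal income tax: $1289.01 × 0.1176 = $151.59
Medicare: $1525.48 × 0.018 = $27.46
Paid family leave insurance: $1525.48 × 0.012 = $18.31
Social Security tax: $1525.48 × 0.06 = $91.53
Fitness reimbursement repayment: $92.97
Dental plan: $104.17
Total deductions = $140.34 + $96.13 + $38.67 + $151.59 + $27.46 + $18.31 + $91.53 + $92.97 + $104.17 = $761.17
Net pay = $1525.48 − $761.17 = $764.31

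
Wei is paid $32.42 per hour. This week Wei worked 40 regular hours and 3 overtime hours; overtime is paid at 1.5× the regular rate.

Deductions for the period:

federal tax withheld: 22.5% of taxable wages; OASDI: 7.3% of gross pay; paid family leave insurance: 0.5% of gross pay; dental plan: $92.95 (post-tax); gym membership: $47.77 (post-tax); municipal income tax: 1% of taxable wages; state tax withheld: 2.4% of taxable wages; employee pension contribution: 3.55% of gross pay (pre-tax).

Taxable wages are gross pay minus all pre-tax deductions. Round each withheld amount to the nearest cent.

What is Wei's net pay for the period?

Regular pay: 40 × $32.42 = $1296.80
Overtime pay: 3 × $32.42 × 1.5 = $145.89
Gross pay = $1296.80 + $145.89 = $1442.69
Employee pension contribution: $1442.69 × 0.0355 = $51.22
Taxable wages = $1442.69 − $51.22 = $1391.47
Federal tax withheld: $1391.47 × 0.225 = $313.08
Municipal income tax: $1391.47 × 0.01 = $13.91
State tax withheld: $1391.47 × 0.024 = $33.40
OASDI: $1442.69 × 0.073 = $105.32
Paid family leave insurance: $1442.69 × 0.005 = $7.21
Gym membership: $47.77
Dental plan: $92.95
Total deductions = $51.22 + $313.08 + $13.91 + $33.40 + $105.32 + $7.21 + $47.77 + $92.95 = $664.86
Net pay = $1442.69 − $664.86 = $777.83

$777.83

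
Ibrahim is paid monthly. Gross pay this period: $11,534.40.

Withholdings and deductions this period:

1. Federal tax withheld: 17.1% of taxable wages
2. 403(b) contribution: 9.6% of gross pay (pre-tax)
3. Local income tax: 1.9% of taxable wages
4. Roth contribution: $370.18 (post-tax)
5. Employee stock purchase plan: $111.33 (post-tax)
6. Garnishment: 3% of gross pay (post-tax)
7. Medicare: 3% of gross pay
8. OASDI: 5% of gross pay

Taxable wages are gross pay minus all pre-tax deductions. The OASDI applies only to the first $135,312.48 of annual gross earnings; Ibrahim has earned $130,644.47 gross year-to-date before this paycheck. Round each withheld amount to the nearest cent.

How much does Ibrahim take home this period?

$7,038.99

403(b) contribution: $11,534.40 × 0.096 = $1,107.30
Taxable wages = $11,534.40 − $1,107.30 = $10,427.10
Local income tax: $10,427.10 × 0.019 = $198.11
Federal tax withheld: $10,427.10 × 0.171 = $1,783.03
OASDI: only $135,312.48 − $130,644.47 = $4,668.01 of this check is subject → $4,668.01 × 0.05 = $233.40
Medicare: $11,534.40 × 0.03 = $346.03
Garnishment: $11,534.40 × 0.03 = $346.03
Employee stock purchase plan: $111.33
Roth contribution: $370.18
Total deductions = $1,107.30 + $198.11 + $1,783.03 + $233.40 + $346.03 + $346.03 + $111.33 + $370.18 = $4,495.41
Net pay = $11,534.40 − $4,495.41 = $7,038.99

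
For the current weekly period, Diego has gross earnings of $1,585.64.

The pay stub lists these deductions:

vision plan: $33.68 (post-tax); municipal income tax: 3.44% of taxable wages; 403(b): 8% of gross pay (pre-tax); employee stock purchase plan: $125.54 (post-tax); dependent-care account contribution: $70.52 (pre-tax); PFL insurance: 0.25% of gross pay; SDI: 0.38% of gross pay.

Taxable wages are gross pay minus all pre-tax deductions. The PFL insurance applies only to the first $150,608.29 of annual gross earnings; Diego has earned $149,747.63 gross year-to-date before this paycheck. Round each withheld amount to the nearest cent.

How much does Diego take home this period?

$1,173.11

403(b): $1,585.64 × 0.08 = $126.85
Dependent-care account contribution: $70.52
Pre-tax total = $126.85 + $70.52 = $197.37
Taxable wages = $1,585.64 − $197.37 = $1,388.27
Municipal income tax: $1,388.27 × 0.0344 = $47.76
PFL insurance: only $150,608.29 − $149,747.63 = $860.66 of this check is subject → $860.66 × 0.0025 = $2.15
SDI: $1,585.64 × 0.0038 = $6.03
Vision plan: $33.68
Employee stock purchase plan: $125.54
Total deductions = $126.85 + $70.52 + $47.76 + $2.15 + $6.03 + $33.68 + $125.54 = $412.53
Net pay = $1,585.64 − $412.53 = $1,173.11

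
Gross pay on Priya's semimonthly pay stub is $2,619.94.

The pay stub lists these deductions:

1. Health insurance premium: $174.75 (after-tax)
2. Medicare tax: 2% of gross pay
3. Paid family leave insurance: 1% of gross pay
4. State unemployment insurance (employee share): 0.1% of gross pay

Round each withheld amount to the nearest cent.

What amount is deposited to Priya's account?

$2,363.97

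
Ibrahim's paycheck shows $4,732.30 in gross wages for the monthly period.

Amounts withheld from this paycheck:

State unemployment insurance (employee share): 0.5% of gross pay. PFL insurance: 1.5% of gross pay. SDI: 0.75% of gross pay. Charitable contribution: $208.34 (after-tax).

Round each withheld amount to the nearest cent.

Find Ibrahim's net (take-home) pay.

$4,393.83

State unemployment insurance (employee share): $4,732.30 × 0.005 = $23.66
SDI: $4,732.30 × 0.0075 = $35.49
PFL insurance: $4,732.30 × 0.015 = $70.98
Charitable contribution: $208.34
Total deductions = $23.66 + $35.49 + $70.98 + $208.34 = $338.47
Net pay = $4,732.30 − $338.47 = $4,393.83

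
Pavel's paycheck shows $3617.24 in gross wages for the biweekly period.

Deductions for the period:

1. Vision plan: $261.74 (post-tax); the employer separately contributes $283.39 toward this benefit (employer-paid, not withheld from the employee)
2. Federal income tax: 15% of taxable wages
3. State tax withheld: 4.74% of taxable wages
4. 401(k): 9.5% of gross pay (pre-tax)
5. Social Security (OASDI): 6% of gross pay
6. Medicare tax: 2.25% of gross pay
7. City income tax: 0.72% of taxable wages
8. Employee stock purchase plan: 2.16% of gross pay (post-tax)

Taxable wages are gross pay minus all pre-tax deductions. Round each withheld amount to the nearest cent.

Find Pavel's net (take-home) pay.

$1965.53

401(k): $3617.24 × 0.095 = $343.64
Taxable wages = $3617.24 − $343.64 = $3273.60
City income tax: $3273.60 × 0.0072 = $23.57
State tax withheld: $3273.60 × 0.0474 = $155.17
Federal income tax: $3273.60 × 0.15 = $491.04
Medicare tax: $3617.24 × 0.0225 = $81.39
Social Security (OASDI): $3617.24 × 0.06 = $217.03
Employee stock purchase plan: $3617.24 × 0.0216 = $78.13
Vision plan: $261.74
(Employer's $283.39 toward vision plan is not withheld from the employee.)
Total deductions = $343.64 + $23.57 + $155.17 + $491.04 + $81.39 + $217.03 + $78.13 + $261.74 = $1651.71
Net pay = $3617.24 − $1651.71 = $1965.53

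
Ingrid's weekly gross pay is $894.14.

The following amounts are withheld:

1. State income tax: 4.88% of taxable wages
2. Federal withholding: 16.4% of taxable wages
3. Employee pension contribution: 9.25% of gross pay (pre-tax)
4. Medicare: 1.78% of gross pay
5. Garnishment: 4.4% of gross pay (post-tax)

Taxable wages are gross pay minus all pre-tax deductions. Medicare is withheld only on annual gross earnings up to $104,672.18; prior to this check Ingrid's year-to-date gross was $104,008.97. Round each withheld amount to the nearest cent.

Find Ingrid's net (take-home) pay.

$587.61

Employee pension contribution: $894.14 × 0.0925 = $82.71
Taxable wages = $894.14 − $82.71 = $811.43
State income tax: $811.43 × 0.0488 = $39.60
Federal withholding: $811.43 × 0.164 = $133.07
Medicare: only $104,672.18 − $104,008.97 = $663.21 of this check is subject → $663.21 × 0.0178 = $11.81
Garnishment: $894.14 × 0.044 = $39.34
Total deductions = $82.71 + $39.60 + $133.07 + $11.81 + $39.34 = $306.53
Net pay = $894.14 − $306.53 = $587.61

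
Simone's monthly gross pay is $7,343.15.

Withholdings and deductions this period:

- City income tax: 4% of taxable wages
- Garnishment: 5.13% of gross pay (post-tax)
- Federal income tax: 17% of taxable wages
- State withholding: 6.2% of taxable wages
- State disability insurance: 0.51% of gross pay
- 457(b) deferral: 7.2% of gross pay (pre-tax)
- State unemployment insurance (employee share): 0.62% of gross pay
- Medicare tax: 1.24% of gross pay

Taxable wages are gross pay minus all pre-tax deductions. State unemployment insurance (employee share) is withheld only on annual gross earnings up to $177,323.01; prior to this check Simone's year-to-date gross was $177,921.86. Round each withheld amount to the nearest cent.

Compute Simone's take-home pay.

$4,455.70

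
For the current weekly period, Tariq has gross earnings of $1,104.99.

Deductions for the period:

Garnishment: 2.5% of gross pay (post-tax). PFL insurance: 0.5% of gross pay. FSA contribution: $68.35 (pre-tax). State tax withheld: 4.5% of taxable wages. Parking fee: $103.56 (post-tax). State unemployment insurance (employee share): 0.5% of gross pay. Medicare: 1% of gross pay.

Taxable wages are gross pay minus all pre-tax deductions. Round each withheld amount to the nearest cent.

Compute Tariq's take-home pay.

$836.72

FSA contribution: $68.35
Taxable wages = $1,104.99 − $68.35 = $1,036.64
State tax withheld: $1,036.64 × 0.045 = $46.65
State unemployment insurance (employee share): $1,104.99 × 0.005 = $5.52
Medicare: $1,104.99 × 0.01 = $11.05
PFL insurance: $1,104.99 × 0.005 = $5.52
Garnishment: $1,104.99 × 0.025 = $27.62
Parking fee: $103.56
Total deductions = $68.35 + $46.65 + $5.52 + $11.05 + $5.52 + $27.62 + $103.56 = $268.27
Net pay = $1,104.99 − $268.27 = $836.72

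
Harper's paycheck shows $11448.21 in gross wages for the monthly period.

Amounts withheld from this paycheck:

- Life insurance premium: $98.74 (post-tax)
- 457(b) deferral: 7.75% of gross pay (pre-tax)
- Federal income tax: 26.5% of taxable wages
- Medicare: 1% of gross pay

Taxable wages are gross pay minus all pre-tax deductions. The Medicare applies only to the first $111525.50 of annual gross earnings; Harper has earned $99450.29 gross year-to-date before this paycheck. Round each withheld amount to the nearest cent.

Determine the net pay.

457(b) deferral: $11448.21 × 0.0775 = $887.24
Taxable wages = $11448.21 − $887.24 = $10560.97
Federal income tax: $10560.97 × 0.265 = $2798.66
Medicare: cap not yet reached, full $11448.21 is subject → $11448.21 × 0.01 = $114.48
Life insurance premium: $98.74
Total deductions = $887.24 + $2798.66 + $114.48 + $98.74 = $3899.12
Net pay = $11448.21 − $3899.12 = $7549.09

$7549.09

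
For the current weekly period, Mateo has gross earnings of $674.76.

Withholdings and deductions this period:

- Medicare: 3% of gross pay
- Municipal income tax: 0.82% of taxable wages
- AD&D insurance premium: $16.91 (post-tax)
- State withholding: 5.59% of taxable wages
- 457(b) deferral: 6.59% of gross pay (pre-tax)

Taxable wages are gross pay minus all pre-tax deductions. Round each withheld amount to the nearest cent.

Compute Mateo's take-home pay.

$552.74

457(b) deferral: $674.76 × 0.0659 = $44.47
Taxable wages = $674.76 − $44.47 = $630.29
Municipal income tax: $630.29 × 0.0082 = $5.17
State withholding: $630.29 × 0.0559 = $35.23
Medicare: $674.76 × 0.03 = $20.24
AD&D insurance premium: $16.91
Total deductions = $44.47 + $5.17 + $35.23 + $20.24 + $16.91 = $122.02
Net pay = $674.76 − $122.02 = $552.74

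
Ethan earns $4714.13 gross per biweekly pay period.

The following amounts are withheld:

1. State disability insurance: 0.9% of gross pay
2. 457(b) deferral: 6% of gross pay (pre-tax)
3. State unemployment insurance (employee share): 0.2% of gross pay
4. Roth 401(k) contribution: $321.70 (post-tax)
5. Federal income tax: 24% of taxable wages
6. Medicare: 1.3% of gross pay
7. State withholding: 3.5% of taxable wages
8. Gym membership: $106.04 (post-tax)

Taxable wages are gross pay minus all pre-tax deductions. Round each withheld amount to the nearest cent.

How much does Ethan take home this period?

457(b) deferral: $4714.13 × 0.06 = $282.85
Taxable wages = $4714.13 − $282.85 = $4431.28
State withholding: $4431.28 × 0.035 = $155.09
Federal income tax: $4431.28 × 0.24 = $1063.51
Medicare: $4714.13 × 0.013 = $61.28
State unemployment insurance (employee share): $4714.13 × 0.002 = $9.43
State disability insurance: $4714.13 × 0.009 = $42.43
Roth 401(k) contribution: $321.70
Gym membership: $106.04
Total deductions = $282.85 + $155.09 + $1063.51 + $61.28 + $9.43 + $42.43 + $321.70 + $106.04 = $2042.33
Net pay = $4714.13 − $2042.33 = $2671.80

$2671.80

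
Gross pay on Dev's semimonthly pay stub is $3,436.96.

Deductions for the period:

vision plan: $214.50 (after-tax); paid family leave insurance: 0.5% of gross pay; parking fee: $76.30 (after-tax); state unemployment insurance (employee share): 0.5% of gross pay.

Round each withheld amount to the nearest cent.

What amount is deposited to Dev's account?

$3,111.80

State unemployment insurance (employee share): $3,436.96 × 0.005 = $17.18
Paid family leave insurance: $3,436.96 × 0.005 = $17.18
Vision plan: $214.50
Parking fee: $76.30
Total deductions = $17.18 + $17.18 + $214.50 + $76.30 = $325.16
Net pay = $3,436.96 − $325.16 = $3,111.80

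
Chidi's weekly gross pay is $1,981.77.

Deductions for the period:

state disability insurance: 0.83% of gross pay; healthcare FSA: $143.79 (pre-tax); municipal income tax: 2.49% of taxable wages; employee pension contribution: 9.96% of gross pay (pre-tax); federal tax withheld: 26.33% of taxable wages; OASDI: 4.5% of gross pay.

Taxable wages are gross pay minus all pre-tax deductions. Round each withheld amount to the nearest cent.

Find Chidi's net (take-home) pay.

$1,062.15

Employee pension contribution: $1,981.77 × 0.0996 = $197.38
Healthcare FSA: $143.79
Pre-tax total = $197.38 + $143.79 = $341.17
Taxable wages = $1,981.77 − $341.17 = $1,640.60
Federal tax withheld: $1,640.60 × 0.2633 = $431.97
Municipal income tax: $1,640.60 × 0.0249 = $40.85
State disability insurance: $1,981.77 × 0.0083 = $16.45
OASDI: $1,981.77 × 0.045 = $89.18
Total deductions = $197.38 + $143.79 + $431.97 + $40.85 + $16.45 + $89.18 = $919.62
Net pay = $1,981.77 − $919.62 = $1,062.15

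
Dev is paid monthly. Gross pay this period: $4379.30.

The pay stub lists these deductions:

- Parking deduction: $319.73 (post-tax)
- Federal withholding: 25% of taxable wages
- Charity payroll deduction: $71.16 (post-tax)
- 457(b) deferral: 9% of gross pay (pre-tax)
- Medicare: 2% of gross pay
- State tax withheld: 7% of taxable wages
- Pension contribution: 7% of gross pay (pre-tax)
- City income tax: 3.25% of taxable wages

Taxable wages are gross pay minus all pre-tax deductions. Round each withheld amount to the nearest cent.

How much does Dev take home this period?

$1903.43

Pension contribution: $4379.30 × 0.07 = $306.55
457(b) deferral: $4379.30 × 0.09 = $394.14
Pre-tax total = $306.55 + $394.14 = $700.69
Taxable wages = $4379.30 − $700.69 = $3678.61
State tax withheld: $3678.61 × 0.07 = $257.50
City income tax: $3678.61 × 0.0325 = $119.55
Federal withholding: $3678.61 × 0.25 = $919.65
Medicare: $4379.30 × 0.02 = $87.59
Charity payroll deduction: $71.16
Parking deduction: $319.73
Total deductions = $306.55 + $394.14 + $257.50 + $119.55 + $919.65 + $87.59 + $71.16 + $319.73 = $2475.87
Net pay = $4379.30 − $2475.87 = $1903.43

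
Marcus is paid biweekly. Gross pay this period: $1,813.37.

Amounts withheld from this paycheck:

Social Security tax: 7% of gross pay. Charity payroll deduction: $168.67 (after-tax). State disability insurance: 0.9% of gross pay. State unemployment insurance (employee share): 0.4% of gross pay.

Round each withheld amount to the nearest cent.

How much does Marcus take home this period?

$1,494.19

Social Security tax: $1,813.37 × 0.07 = $126.94
State disability insurance: $1,813.37 × 0.009 = $16.32
State unemployment insurance (employee share): $1,813.37 × 0.004 = $7.25
Charity payroll deduction: $168.67
Total deductions = $126.94 + $16.32 + $7.25 + $168.67 = $319.18
Net pay = $1,813.37 − $319.18 = $1,494.19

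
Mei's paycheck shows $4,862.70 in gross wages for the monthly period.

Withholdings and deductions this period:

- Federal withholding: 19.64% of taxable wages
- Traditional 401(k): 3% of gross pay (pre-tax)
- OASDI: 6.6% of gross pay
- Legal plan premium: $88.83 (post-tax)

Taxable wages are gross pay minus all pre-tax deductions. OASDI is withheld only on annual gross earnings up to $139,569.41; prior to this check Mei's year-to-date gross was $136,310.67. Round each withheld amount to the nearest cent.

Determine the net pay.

$3,486.53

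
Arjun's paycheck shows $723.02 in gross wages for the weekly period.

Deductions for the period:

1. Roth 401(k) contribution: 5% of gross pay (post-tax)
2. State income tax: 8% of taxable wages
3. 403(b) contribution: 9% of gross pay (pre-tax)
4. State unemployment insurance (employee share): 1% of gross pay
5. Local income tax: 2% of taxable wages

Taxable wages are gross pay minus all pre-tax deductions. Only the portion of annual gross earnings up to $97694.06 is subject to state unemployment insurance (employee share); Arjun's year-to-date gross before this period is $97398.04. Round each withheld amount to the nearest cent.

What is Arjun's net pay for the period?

$553.04

403(b) contribution: $723.02 × 0.09 = $65.07
Taxable wages = $723.02 − $65.07 = $657.95
Local income tax: $657.95 × 0.02 = $13.16
State income tax: $657.95 × 0.08 = $52.64
State unemployment insurance (employee share): only $97694.06 − $97398.04 = $296.02 of this check is subject → $296.02 × 0.01 = $2.96
Roth 401(k) contribution: $723.02 × 0.05 = $36.15
Total deductions = $65.07 + $13.16 + $52.64 + $2.96 + $36.15 = $169.98
Net pay = $723.02 − $169.98 = $553.04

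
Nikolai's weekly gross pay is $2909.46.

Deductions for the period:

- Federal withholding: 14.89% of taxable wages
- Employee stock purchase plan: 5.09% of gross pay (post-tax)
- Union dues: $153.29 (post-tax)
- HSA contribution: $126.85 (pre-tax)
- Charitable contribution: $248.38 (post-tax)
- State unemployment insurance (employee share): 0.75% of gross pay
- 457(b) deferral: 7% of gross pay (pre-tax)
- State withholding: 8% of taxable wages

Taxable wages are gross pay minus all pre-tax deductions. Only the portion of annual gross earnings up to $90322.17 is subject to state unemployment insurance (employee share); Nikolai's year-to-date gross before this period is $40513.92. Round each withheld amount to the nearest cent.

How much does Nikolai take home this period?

HSA contribution: $126.85
457(b) deferral: $2909.46 × 0.07 = $203.66
Pre-tax total = $126.85 + $203.66 = $330.51
Taxable wages = $2909.46 − $330.51 = $2578.95
State withholding: $2578.95 × 0.08 = $206.32
Federal withholding: $2578.95 × 0.1489 = $384.01
State unemployment insurance (employee share): cap not yet reached, full $2909.46 is subject → $2909.46 × 0.0075 = $21.82
Union dues: $153.29
Employee stock purchase plan: $2909.46 × 0.0509 = $148.09
Charitable contribution: $248.38
Total deductions = $126.85 + $203.66 + $206.32 + $384.01 + $21.82 + $153.29 + $148.09 + $248.38 = $1492.42
Net pay = $2909.46 − $1492.42 = $1417.04

$1417.04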